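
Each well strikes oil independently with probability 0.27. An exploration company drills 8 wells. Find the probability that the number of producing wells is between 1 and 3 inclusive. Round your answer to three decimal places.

0.776

X ~ Binomial(8, 0.27); P(1 ≤ X ≤ 3) = Σ C(8,k) p^k (1−p)^(8−k) over k:
  k=1: C(8,1)·0.27^1·0.73^7 = 0.23862
  k=2: C(8,2)·0.27^2·0.73^6 = 0.30890
  k=3: C(8,3)·0.27^3·0.73^5 = 0.22850
Total = 0.77603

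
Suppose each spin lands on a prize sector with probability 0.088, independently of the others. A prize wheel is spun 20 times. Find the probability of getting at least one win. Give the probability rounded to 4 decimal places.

0.8415

P(at least one) = 1 − P(none) = 1 − (1 − 0.088)^20
= 1 − 0.158452 = 0.841548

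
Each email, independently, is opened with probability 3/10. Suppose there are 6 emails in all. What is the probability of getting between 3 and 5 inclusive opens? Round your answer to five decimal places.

0.25496

X ~ Binomial(6, 0.30); P(3 ≤ X ≤ 5) = Σ C(6,k) p^k (1−p)^(6−k) over k:
  k=3: C(6,3)·0.30^3·0.70^3 = 0.1852200
  k=4: C(6,4)·0.30^4·0.70^2 = 0.0595350
  k=5: C(6,5)·0.30^5·0.70^1 = 0.0102060
Total = 0.2549610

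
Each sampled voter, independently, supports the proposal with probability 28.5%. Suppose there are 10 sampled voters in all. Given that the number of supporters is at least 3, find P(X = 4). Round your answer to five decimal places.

0.32125

X ~ Binomial(10, 0.285). Want P(X=4 | X≥3) = P(X=4) / P(X≥3).
P(X=4) = C(10,4)·0.285^4·0.715^6 = 0.1851122
P(X≥3) = 1 − 0.0349189 − 0.1391872 − 0.2496609 = 0.5762330
Ratio = 0.1851122 / 0.5762330 = 0.3212454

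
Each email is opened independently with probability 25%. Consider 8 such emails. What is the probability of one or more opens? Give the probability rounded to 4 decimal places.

0.8999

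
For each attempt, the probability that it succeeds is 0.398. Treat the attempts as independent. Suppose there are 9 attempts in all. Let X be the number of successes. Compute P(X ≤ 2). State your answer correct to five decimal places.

X ~ Binomial(9, 0.398); P(X ≤ 2) = Σ C(9,k) p^k (1−p)^(9−k) over k:
  k=0: C(9,0)·0.398^0·0.602^9 = 0.0103841
  k=1: C(9,1)·0.398^1·0.602^8 = 0.0617871
  k=2: C(9,2)·0.398^2·0.602^7 = 0.1633970
Total = 0.2355681

0.23557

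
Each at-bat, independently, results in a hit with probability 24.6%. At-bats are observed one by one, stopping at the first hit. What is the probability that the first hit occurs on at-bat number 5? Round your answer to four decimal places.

Geometric (trials to first success), p = 0.246.
P(Y = 5) = (1−p)^4 · p = 0.32321 · 0.246 = 0.079510

0.0795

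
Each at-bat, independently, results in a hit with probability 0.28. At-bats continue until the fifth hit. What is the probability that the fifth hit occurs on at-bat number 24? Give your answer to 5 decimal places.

Y = trial on which the fifth success occurs; negative binomial, r=5, p=0.28.
P(Y=24) = C(23,4) · p^5 · (1−p)^19
= 8855 · 0.001721 · 0.0019468 = 0.0296685

0.02967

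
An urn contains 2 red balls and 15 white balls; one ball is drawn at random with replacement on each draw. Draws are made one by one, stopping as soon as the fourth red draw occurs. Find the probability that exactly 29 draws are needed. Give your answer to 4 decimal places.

Y = trial on which the fourth success occurs; negative binomial, r=4, p=0.117647.
P(Y=29) = C(28,3) · p^4 · (1−p)^25
= 3276 · 0.00019157 · 0.043758 = 0.027462

0.0275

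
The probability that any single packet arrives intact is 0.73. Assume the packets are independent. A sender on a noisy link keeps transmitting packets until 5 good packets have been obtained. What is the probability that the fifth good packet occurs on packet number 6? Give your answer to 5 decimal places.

Y = trial on which the fifth success occurs; negative binomial, r=5, p=0.73.
P(Y=6) = C(5,4) · p^5 · (1−p)^1
= 5 · 0.20731 · 0.27 = 0.2798647

0.27986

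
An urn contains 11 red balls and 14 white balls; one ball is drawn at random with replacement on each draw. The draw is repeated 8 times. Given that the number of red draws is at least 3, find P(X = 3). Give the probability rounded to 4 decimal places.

0.3446

X ~ Binomial(8, 0.44). Want P(X=3 | X≥3) = P(X=3) / P(X≥3).
P(X=3) = C(8,3)·0.44^3·0.56^5 = 0.262716
P(X≥3) = 1 − 0.009672 − 0.060794 − 0.167183 = 0.762352
Ratio = 0.262716 / 0.762352 = 0.344612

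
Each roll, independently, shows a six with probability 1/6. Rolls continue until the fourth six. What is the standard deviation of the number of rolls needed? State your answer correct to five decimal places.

Y = total rolls until the fourth success; negative binomial with r=4, p=0.166667.
SD(Y) = √[r(1−p)/p²] = √(120.0000000) = 10.9544512

10.95445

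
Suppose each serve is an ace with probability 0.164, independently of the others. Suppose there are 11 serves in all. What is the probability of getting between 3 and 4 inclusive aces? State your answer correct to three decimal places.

0.242

X ~ Binomial(11, 0.164); P(3 ≤ X ≤ 4) = Σ C(11,k) p^k (1−p)^(11−k) over k:
  k=3: C(11,3)·0.164^3·0.836^8 = 0.17365
  k=4: C(11,4)·0.164^4·0.836^7 = 0.06813
Total = 0.24178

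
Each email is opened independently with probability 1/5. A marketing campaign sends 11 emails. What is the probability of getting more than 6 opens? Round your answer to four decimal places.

X ~ Binomial(11, 0.20); P(X ≥ 7) = Σ C(11,k) p^k (1−p)^(11−k) over k:
  k=7: C(11,7)·0.20^7·0.80^4 = 0.001730
  k=8: C(11,8)·0.20^8·0.80^3 = 0.000216
  k=9: C(11,9)·0.20^9·0.80^2 = 0.000018
  k=10: C(11,10)·0.20^10·0.80^1 = 0.000001
  k=11: C(11,11)·0.20^11·0.80^0 = 0.000000
Total = 0.001965

0.0020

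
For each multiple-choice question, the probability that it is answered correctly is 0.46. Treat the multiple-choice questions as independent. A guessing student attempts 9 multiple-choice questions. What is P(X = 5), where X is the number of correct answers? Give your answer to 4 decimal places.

0.2207

X ~ Binomial(n=9, p=0.46).
P(X=5) = C(9,5) · p^5 · (1−p)^4
= 126 · 0.020596 · 0.085031 = 0.220666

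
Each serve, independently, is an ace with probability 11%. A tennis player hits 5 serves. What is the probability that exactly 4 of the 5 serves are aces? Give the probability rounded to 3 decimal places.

X ~ Binomial(n=5, p=0.11).
P(X=4) = C(5,4) · p^4 · (1−p)^1
= 5 · 0.00014641 · 0.89 = 0.00065

0.001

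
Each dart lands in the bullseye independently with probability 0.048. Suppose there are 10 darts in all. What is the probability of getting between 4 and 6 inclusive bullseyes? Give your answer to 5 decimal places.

0.00088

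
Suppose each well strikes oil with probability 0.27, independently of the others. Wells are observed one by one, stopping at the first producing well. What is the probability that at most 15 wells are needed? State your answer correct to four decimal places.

Y = number of wells to the first success; geometric, p = 0.27.
P(Y ≤ 15) = 1 − (1−p)^15 = 1 − 0.008909 = 0.991091

0.9911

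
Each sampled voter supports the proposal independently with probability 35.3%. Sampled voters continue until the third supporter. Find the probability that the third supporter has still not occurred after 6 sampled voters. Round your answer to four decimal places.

Needing more than 6 sampled voters ⇔ fewer than 3 successes in the first 6. With X ~ Binomial(6, 0.353), P(Y > 6) = P(X ≤ 2).
  k=0: C(6,0)·0.353^0·0.647^6 = 0.073354
  k=1: C(6,1)·0.353^1·0.647^5 = 0.240131
  k=2: C(6,2)·0.353^2·0.647^4 = 0.327535
P(X ≤ 2) = 0.641020

0.6410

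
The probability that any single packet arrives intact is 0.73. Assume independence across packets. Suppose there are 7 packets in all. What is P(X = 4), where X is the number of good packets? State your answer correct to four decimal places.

X ~ Binomial(n=7, p=0.73).
P(X=4) = C(7,4) · p^4 · (1−p)^3
= 35 · 0.28398 · 0.019683 = 0.195637

0.1956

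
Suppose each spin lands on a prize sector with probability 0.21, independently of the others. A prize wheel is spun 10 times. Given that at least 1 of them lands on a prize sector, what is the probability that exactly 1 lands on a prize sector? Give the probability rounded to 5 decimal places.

0.27801

X ~ Binomial(10, 0.21). Want P(X=1 | X≥1) = P(X=1) / P(X≥1).
P(X=1) = C(10,1)·0.21^1·0.79^9 = 0.2516884
P(X≥1) = 1 − 0.0946828 = 0.9053172
Ratio = 0.2516884 / 0.9053172 = 0.2780112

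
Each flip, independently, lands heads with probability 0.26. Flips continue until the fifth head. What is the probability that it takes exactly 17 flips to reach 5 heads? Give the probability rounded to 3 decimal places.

Y = trial on which the fifth success occurs; negative binomial, r=5, p=0.26.
P(Y=17) = C(16,4) · p^5 · (1−p)^12
= 1820 · 0.0011881 · 0.026964 = 0.05831

0.058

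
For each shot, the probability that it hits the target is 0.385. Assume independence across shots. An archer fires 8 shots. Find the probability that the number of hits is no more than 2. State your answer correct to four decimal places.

0.3475

X ~ Binomial(8, 0.385); P(X ≤ 2) = Σ C(8,k) p^k (1−p)^(8−k) over k:
  k=0: C(8,0)·0.385^0·0.615^8 = 0.020464
  k=1: C(8,1)·0.385^1·0.615^7 = 0.102489
  k=2: C(8,2)·0.385^2·0.615^6 = 0.224559
Total = 0.347512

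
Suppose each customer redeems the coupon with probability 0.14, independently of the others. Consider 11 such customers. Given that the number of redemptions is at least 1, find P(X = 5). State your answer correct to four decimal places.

X ~ Binomial(11, 0.14). Want P(X=5 | X≥1) = P(X=5) / P(X≥1).
P(X=5) = C(11,5)·0.14^5·0.86^6 = 0.010052
P(X≥1) = 1 − 0.190319 = 0.809681
Ratio = 0.010052 / 0.809681 = 0.012415

0.0124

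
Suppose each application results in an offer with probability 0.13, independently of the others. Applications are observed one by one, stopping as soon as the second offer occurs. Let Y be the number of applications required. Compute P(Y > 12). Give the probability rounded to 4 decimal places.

0.5252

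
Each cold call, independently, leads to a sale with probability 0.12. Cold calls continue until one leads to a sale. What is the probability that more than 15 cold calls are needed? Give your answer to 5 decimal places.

0.14697

Y = number of cold calls to the first success; geometric, p = 0.12.
P(Y > 15) = P(first 15 all fail) = (1−p)^15 = 0.1469739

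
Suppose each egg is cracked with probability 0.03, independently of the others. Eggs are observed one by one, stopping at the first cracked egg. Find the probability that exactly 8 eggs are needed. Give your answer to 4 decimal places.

0.0242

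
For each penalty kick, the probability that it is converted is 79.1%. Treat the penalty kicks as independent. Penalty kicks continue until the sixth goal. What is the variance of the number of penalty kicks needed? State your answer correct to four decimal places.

Y = total penalty kicks until the sixth success; negative binomial with r=6, p=0.791.
Var(Y) = r(1−p)/p² = 6·0.209 / 0.791² = 2.004216

2.0042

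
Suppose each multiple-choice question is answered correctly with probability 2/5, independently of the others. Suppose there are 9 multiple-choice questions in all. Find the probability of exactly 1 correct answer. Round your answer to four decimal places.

0.0605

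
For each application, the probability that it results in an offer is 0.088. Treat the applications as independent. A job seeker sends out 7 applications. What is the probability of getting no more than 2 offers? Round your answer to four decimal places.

0.9818

X ~ Binomial(7, 0.088); P(X ≤ 2) = Σ C(7,k) p^k (1−p)^(7−k) over k:
  k=0: C(7,0)·0.088^0·0.912^7 = 0.524764
  k=1: C(7,1)·0.088^1·0.912^6 = 0.354446
  k=2: C(7,2)·0.088^2·0.912^5 = 0.102603
Total = 0.981812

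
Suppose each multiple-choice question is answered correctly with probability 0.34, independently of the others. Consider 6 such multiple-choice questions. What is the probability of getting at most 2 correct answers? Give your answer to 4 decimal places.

0.6672

X ~ Binomial(6, 0.34); P(X ≤ 2) = Σ C(6,k) p^k (1−p)^(6−k) over k:
  k=0: C(6,0)·0.34^0·0.66^6 = 0.082654
  k=1: C(6,1)·0.34^1·0.66^5 = 0.255476
  k=2: C(6,2)·0.34^2·0.66^4 = 0.329022
Total = 0.667152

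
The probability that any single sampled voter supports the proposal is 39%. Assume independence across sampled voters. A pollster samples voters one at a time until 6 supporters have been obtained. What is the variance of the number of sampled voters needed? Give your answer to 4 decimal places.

24.0631

Y = total sampled voters until the sixth success; negative binomial with r=6, p=0.39.
Var(Y) = r(1−p)/p² = 6·0.61 / 0.39² = 24.063116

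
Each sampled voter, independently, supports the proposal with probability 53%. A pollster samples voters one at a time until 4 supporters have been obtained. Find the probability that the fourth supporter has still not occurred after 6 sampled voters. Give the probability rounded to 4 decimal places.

Needing more than 6 sampled voters ⇔ fewer than 4 successes in the first 6. With X ~ Binomial(6, 0.53), P(Y > 6) = P(X ≤ 3).
  k=0: C(6,0)·0.53^0·0.47^6 = 0.010779
  k=1: C(6,1)·0.53^1·0.47^5 = 0.072932
  k=2: C(6,2)·0.53^2·0.47^4 = 0.205605
  k=3: C(6,3)·0.53^3·0.47^3 = 0.309137
P(X ≤ 3) = 0.598453

0.5985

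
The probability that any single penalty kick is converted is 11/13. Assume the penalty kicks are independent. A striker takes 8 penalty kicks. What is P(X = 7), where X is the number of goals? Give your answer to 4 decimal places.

0.3822

X ~ Binomial(n=8, p=0.846154).
P(X=7) = C(8,7) · p^7 · (1−p)^1
= 8 · 0.31056 · 0.15385 = 0.382228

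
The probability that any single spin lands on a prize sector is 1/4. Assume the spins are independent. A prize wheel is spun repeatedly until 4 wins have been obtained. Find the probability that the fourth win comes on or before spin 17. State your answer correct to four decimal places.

Finishing within 17 spins ⇔ at least 4 successes in the first 17. With X ~ Binomial(17, 0.25), P(Y ≤ 17) = 1 − P(X ≤ 3).
  k=0: C(17,0)·0.25^0·0.75^17 = 0.007517
  k=1: C(17,1)·0.25^1·0.75^16 = 0.042596
  k=2: C(17,2)·0.25^2·0.75^15 = 0.113589
  k=3: C(17,3)·0.25^3·0.75^14 = 0.189316
1 − 0.353018 = 0.646982

0.6470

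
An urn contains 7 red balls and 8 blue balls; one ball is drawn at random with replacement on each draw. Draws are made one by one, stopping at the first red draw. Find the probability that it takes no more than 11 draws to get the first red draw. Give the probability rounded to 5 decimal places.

0.99901

Y = number of draws to the first success; geometric, p = 0.466667.
P(Y ≤ 11) = 1 − (1−p)^11 = 1 − 0.0009931 = 0.9990069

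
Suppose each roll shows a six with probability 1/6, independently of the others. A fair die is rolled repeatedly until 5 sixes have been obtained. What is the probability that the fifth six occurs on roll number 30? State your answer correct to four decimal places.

0.0320

Y = trial on which the fifth success occurs; negative binomial, r=5, p=0.166667.
P(Y=30) = C(29,4) · p^5 · (1−p)^25
= 23751 · 0.0001286 · 0.010483 = 0.032018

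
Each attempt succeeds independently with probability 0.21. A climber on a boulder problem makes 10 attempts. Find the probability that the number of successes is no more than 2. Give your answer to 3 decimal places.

0.647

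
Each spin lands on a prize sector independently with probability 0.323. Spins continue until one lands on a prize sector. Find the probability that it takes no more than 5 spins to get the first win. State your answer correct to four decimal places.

0.8578

Y = number of spins to the first success; geometric, p = 0.323.
P(Y ≤ 5) = 1 − (1−p)^5 = 1 − 0.142214 = 0.857786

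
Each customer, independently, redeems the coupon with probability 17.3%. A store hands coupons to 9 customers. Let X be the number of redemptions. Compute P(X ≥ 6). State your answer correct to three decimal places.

0.001

X ~ Binomial(9, 0.173); P(X ≥ 6) = Σ C(9,k) p^k (1−p)^(9−k) over k:
  k=6: C(9,6)·0.173^6·0.827^3 = 0.00127
  k=7: C(9,7)·0.173^7·0.827^2 = 0.00011
  k=8: C(9,8)·0.173^8·0.827^1 = 0.00001
  k=9: C(9,9)·0.173^9·0.827^0 = 0.00000
Total = 0.00139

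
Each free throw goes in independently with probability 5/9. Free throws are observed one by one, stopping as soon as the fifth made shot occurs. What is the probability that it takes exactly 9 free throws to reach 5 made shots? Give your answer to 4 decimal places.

0.1445

Y = trial on which the fifth success occurs; negative binomial, r=5, p=0.555556.
P(Y=9) = C(8,4) · p^5 · (1−p)^4
= 70 · 0.052922 · 0.039018 = 0.144546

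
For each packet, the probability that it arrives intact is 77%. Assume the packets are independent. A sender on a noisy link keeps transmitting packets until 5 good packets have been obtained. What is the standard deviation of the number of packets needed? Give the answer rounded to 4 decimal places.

Y = total packets until the fifth success; negative binomial with r=5, p=0.77.
SD(Y) = √[r(1−p)/p²] = √(1.939619) = 1.392702

1.3927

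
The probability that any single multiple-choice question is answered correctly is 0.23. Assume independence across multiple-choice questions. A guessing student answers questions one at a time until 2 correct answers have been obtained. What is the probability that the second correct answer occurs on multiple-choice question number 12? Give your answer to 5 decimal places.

Y = trial on which the second success occurs; negative binomial, r=2, p=0.23.
P(Y=12) = C(11,1) · p^2 · (1−p)^10
= 11 · 0.0529 · 0.073267 = 0.0426340

0.04263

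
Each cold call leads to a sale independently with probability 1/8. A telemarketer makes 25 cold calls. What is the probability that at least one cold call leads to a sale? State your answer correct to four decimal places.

0.9645

P(at least one) = 1 − P(none) = 1 − (1 − 0.125)^25
= 1 − 0.035498 = 0.964502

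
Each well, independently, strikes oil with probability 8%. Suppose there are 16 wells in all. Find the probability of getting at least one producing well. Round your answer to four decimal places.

0.7366

P(at least one) = 1 − P(none) = 1 − (1 − 0.08)^16
= 1 − 0.263394 = 0.736606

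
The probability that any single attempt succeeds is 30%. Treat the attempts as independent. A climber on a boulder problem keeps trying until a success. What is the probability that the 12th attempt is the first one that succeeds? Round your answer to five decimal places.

Geometric (trials to first success), p = 0.30.
P(Y = 12) = (1−p)^11 · p = 0.019773 · 0.30 = 0.0059320

0.00593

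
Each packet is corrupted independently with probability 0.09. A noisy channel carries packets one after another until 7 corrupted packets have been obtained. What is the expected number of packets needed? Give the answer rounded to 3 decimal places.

Y = total packets until the seventh success; negative binomial with r=7, p=0.09.
E[Y] = r / p = 7 / 0.09 = 77.77778

77.778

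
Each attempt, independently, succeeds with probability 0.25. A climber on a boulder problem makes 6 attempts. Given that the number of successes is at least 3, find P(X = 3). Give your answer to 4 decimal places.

0.7781

X ~ Binomial(6, 0.25). Want P(X=3 | X≥3) = P(X=3) / P(X≥3).
P(X=3) = C(6,3)·0.25^3·0.75^3 = 0.131836
P(X≥3) = 1 − 0.177979 − 0.355957 − 0.296631 = 0.169434
Ratio = 0.131836 / 0.169434 = 0.778098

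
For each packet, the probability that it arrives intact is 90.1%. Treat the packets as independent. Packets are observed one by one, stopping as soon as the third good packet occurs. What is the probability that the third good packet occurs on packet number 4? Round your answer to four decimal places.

Y = trial on which the third success occurs; negative binomial, r=3, p=0.901.
P(Y=4) = C(3,2) · p^3 · (1−p)^1
= 3 · 0.73143 · 0.099 = 0.217236

0.2172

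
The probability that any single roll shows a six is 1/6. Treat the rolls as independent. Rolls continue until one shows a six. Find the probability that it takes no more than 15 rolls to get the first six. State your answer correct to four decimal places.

0.9351

Y = number of rolls to the first success; geometric, p = 0.166667.
P(Y ≤ 15) = 1 − (1−p)^15 = 1 − 0.064905 = 0.935095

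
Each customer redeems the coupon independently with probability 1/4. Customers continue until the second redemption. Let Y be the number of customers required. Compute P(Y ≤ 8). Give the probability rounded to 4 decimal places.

Finishing within 8 customers ⇔ at least 2 successes in the first 8. With X ~ Binomial(8, 0.25), P(Y ≤ 8) = 1 − P(X ≤ 1).
  k=0: C(8,0)·0.25^0·0.75^8 = 0.100113
  k=1: C(8,1)·0.25^1·0.75^7 = 0.266968
1 − 0.367081 = 0.632919

0.6329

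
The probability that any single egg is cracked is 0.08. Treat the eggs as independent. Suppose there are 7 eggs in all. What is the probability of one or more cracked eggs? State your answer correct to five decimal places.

0.44215

P(at least one) = 1 − P(none) = 1 − (1 − 0.08)^7
= 1 − 0.5578466 = 0.4421534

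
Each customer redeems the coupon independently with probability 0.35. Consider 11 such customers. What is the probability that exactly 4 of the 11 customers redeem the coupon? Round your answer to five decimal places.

X ~ Binomial(n=11, p=0.35).
P(X=4) = C(11,4) · p^4 · (1−p)^7
= 330 · 0.015006 · 0.049022 = 0.2427614

0.24276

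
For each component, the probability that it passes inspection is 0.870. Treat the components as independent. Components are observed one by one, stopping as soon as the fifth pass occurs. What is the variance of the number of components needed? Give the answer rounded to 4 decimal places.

Y = total components until the fifth success; negative binomial with r=5, p=0.87.
Var(Y) = r(1−p)/p² = 5·0.13 / 0.87² = 0.858766

0.8588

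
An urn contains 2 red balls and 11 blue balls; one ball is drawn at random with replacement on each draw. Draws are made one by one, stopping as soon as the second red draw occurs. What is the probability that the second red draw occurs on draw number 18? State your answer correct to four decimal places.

0.0278

Y = trial on which the second success occurs; negative binomial, r=2, p=0.153846.
P(Y=18) = C(17,1) · p^2 · (1−p)^16
= 17 · 0.023669 · 0.069054 = 0.027785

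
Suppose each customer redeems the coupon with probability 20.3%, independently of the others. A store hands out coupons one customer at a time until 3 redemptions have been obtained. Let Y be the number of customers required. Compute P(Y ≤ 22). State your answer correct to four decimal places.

0.8533

Finishing within 22 customers ⇔ at least 3 successes in the first 22. With X ~ Binomial(22, 0.203), P(Y ≤ 22) = 1 − P(X ≤ 2).
  k=0: C(22,0)·0.203^0·0.797^22 = 0.006793
  k=1: C(22,1)·0.203^1·0.797^21 = 0.038067
  k=2: C(22,2)·0.203^2·0.797^20 = 0.101805
1 − 0.146665 = 0.853335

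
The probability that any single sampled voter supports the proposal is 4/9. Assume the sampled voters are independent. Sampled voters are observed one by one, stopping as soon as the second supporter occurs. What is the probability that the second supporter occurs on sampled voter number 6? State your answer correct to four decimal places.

Y = trial on which the second success occurs; negative binomial, r=2, p=0.444444.
P(Y=6) = C(5,1) · p^2 · (1−p)^4
= 5 · 0.19753 · 0.09526 = 0.094084

0.0941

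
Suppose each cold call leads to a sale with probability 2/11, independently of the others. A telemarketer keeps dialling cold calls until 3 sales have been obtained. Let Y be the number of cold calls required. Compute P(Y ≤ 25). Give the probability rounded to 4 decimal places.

Finishing within 25 cold calls ⇔ at least 3 successes in the first 25. With X ~ Binomial(25, 0.181818), P(Y ≤ 25) = 1 − P(X ≤ 2).
  k=0: C(25,0)·0.181818^0·0.818182^25 = 0.006626
  k=1: C(25,1)·0.181818^1·0.818182^24 = 0.036811
  k=2: C(25,2)·0.181818^2·0.818182^23 = 0.098162
1 − 0.141598 = 0.858402

0.8584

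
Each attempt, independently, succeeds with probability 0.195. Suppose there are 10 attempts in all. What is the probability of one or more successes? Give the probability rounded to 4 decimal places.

0.8857

P(at least one) = 1 − P(none) = 1 − (1 − 0.195)^10
= 1 − 0.114277 = 0.885723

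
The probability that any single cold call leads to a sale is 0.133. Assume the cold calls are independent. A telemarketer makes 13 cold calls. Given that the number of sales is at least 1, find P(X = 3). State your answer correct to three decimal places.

0.191

X ~ Binomial(13, 0.133). Want P(X=3 | X≥1) = P(X=3) / P(X≥1).
P(X=3) = C(13,3)·0.133^3·0.867^10 = 0.16148
P(X≥1) = 1 − 0.15640 = 0.84360
Ratio = 0.16148 / 0.84360 = 0.19142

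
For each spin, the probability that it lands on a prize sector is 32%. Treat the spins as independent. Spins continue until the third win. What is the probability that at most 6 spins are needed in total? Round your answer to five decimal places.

Finishing within 6 spins ⇔ at least 3 successes in the first 6. With X ~ Binomial(6, 0.32), P(Y ≤ 6) = 1 − P(X ≤ 2).
  k=0: C(6,0)·0.32^0·0.68^6 = 0.0988675
  k=1: C(6,1)·0.32^1·0.68^5 = 0.2791552
  k=2: C(6,2)·0.32^2·0.68^4 = 0.3284179
1 − 0.7064407 = 0.2935593

0.29356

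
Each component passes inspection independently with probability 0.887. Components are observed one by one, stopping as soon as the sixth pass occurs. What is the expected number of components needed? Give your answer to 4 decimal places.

6.7644

Y = total components until the sixth success; negative binomial with r=6, p=0.887.
E[Y] = r / p = 6 / 0.887 = 6.764374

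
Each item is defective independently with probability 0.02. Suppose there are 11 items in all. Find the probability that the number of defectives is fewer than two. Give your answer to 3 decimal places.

X ~ Binomial(11, 0.02); P(X ≤ 1) = Σ C(11,k) p^k (1−p)^(11−k) over k:
  k=0: C(11,0)·0.02^0·0.98^11 = 0.80073
  k=1: C(11,1)·0.02^1·0.98^10 = 0.17976
Total = 0.98049

0.980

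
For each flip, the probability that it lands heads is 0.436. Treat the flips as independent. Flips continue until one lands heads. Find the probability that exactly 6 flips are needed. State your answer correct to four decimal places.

0.0249

Geometric (trials to first success), p = 0.436.
P(Y = 6) = (1−p)^5 · p = 0.057068 · 0.436 = 0.024882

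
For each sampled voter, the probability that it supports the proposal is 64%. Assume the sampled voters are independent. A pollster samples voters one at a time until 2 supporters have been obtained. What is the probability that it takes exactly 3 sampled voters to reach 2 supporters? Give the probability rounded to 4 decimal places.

0.2949

Y = trial on which the second success occurs; negative binomial, r=2, p=0.64.
P(Y=3) = C(2,1) · p^2 · (1−p)^1
= 2 · 0.4096 · 0.36 = 0.294912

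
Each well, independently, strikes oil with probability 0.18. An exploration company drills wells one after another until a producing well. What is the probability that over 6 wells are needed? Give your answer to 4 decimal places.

0.3040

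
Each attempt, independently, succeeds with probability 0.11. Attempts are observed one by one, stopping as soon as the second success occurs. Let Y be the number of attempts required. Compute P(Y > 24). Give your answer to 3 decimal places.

Needing more than 24 attempts ⇔ fewer than 2 successes in the first 24. With X ~ Binomial(24, 0.11), P(Y > 24) = P(X ≤ 1).
  k=0: C(24,0)·0.11^0·0.89^24 = 0.06100
  k=1: C(24,1)·0.11^1·0.89^23 = 0.18096
P(X ≤ 1) = 0.24196

0.242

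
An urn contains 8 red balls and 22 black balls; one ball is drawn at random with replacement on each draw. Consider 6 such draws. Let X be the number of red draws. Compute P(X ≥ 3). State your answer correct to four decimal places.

X ~ Binomial(6, 0.266667); P(X ≥ 3) = Σ C(6,k) p^k (1−p)^(6−k) over k:
  k=3: C(6,3)·0.266667^3·0.733333^3 = 0.149569
  k=4: C(6,4)·0.266667^4·0.733333^2 = 0.040791
  k=5: C(6,5)·0.266667^5·0.733333^1 = 0.005933
  k=6: C(6,6)·0.266667^6·0.733333^0 = 0.000360
Total = 0.196653

0.1967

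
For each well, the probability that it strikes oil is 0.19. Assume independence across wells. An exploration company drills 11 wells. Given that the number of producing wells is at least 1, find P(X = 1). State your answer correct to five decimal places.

X ~ Binomial(11, 0.19). Want P(X=1 | X≥1) = P(X=1) / P(X≥1).
P(X=1) = C(11,1)·0.19^1·0.81^10 = 0.2540952
P(X≥1) = 1 − 0.0984771 = 0.9015229
Ratio = 0.2540952 / 0.9015229 = 0.2818511

0.28185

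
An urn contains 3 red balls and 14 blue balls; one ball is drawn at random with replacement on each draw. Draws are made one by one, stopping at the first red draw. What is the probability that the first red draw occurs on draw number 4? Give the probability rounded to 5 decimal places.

Geometric (trials to first success), p = 0.176471.
P(Y = 4) = (1−p)^3 · p = 0.55852 · 0.176471 = 0.0985620

0.09856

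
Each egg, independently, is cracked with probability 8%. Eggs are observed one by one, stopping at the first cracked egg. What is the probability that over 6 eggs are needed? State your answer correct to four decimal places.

Y = number of eggs to the first success; geometric, p = 0.08.
P(Y > 6) = P(first 6 all fail) = (1−p)^6 = 0.606355

0.6064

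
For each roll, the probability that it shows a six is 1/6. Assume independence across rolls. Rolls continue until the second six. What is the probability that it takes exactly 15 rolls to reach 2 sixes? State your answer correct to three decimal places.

Y = trial on which the second success occurs; negative binomial, r=2, p=0.166667.
P(Y=15) = C(14,1) · p^2 · (1−p)^13
= 14 · 0.027778 · 0.093464 = 0.03635

0.036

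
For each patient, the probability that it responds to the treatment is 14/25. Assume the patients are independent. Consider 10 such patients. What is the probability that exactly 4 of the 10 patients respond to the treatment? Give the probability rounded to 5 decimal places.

X ~ Binomial(n=10, p=0.56).
P(X=4) = C(10,4) · p^4 · (1−p)^6
= 210 · 0.098345 · 0.0072563 = 0.1498606

0.14986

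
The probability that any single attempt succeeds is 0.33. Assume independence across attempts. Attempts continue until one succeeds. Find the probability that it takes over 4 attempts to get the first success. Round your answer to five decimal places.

0.20151

Y = number of attempts to the first success; geometric, p = 0.33.
P(Y > 4) = P(first 4 all fail) = (1−p)^4 = 0.2015112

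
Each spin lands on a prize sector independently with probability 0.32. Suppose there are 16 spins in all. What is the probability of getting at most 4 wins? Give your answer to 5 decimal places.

0.38188

X ~ Binomial(16, 0.32); P(X ≤ 4) = Σ C(16,k) p^k (1−p)^(16−k) over k:
  k=0: C(16,0)·0.32^0·0.68^16 = 0.0020900
  k=1: C(16,1)·0.32^1·0.68^15 = 0.0157363
  k=2: C(16,2)·0.32^2·0.68^14 = 0.0555400
  k=3: C(16,3)·0.32^3·0.68^13 = 0.1219702
  k=4: C(16,4)·0.32^4·0.68^12 = 0.1865427
Total = 0.3818793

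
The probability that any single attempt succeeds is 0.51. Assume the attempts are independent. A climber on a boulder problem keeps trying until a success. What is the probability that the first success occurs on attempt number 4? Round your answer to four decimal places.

0.0600

Geometric (trials to first success), p = 0.51.
P(Y = 4) = (1−p)^3 · p = 0.11765 · 0.51 = 0.060001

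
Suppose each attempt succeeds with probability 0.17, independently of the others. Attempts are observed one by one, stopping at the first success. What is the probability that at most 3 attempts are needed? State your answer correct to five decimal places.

Y = number of attempts to the first success; geometric, p = 0.17.
P(Y ≤ 3) = 1 − (1−p)^3 = 1 − 0.5717870 = 0.4282130

0.42821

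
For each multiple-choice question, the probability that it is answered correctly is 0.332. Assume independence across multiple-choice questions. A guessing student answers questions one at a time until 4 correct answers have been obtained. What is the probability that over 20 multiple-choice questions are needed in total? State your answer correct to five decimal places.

Needing more than 20 multiple-choice questions ⇔ fewer than 4 successes in the first 20. With X ~ Binomial(20, 0.332), P(Y > 20) = P(X ≤ 3).
  k=0: C(20,0)·0.332^0·0.668^20 = 0.0003130
  k=1: C(20,1)·0.332^1·0.668^19 = 0.0031111
  k=2: C(20,2)·0.332^2·0.668^18 = 0.0146895
  k=3: C(20,3)·0.332^3·0.668^17 = 0.0438045
P(X ≤ 3) = 0.0619181

0.06192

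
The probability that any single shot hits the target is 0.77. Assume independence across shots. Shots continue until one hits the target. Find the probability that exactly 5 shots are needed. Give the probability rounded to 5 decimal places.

Geometric (trials to first success), p = 0.77.
P(Y = 5) = (1−p)^4 · p = 0.0027984 · 0.77 = 0.0021548

0.00215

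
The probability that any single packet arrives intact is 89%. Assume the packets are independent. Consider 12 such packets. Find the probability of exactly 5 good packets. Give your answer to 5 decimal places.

0.00009

X ~ Binomial(n=12, p=0.89).
P(X=5) = C(12,5) · p^5 · (1−p)^7
= 792 · 0.55841 · 1.9487e-07 = 0.0000862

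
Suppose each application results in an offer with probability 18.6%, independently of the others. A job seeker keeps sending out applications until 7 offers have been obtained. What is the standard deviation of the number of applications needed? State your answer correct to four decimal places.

12.8336

Y = total applications until the seventh success; negative binomial with r=7, p=0.186.
SD(Y) = √[r(1−p)/p²] = √(164.701122) = 12.833593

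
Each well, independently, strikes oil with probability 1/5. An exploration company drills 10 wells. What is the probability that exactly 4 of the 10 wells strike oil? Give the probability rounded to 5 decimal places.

0.08808

X ~ Binomial(n=10, p=0.20).
P(X=4) = C(10,4) · p^4 · (1−p)^6
= 210 · 0.0016 · 0.26214 = 0.0880804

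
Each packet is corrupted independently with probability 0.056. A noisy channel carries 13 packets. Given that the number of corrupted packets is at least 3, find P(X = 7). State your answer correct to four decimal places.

0.0001

X ~ Binomial(13, 0.056). Want P(X=7 | X≥3) = P(X=7) / P(X≥3).
P(X=7) = C(13,7)·0.056^7·0.944^6 = 0.000002
P(X≥3) = 1 − 0.472755 − 0.364582 − 0.129767 = 0.032897
Ratio = 0.000002 / 0.032897 = 0.000064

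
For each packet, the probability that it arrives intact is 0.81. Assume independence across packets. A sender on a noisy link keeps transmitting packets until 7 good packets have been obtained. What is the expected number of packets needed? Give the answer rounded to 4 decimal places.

8.6420

Y = total packets until the seventh success; negative binomial with r=7, p=0.81.
E[Y] = r / p = 7 / 0.81 = 8.641975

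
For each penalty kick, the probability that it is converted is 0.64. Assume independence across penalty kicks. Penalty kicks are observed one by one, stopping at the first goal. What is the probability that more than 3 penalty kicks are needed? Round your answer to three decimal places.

0.047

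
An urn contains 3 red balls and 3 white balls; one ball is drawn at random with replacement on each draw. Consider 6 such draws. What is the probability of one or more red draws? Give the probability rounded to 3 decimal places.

0.984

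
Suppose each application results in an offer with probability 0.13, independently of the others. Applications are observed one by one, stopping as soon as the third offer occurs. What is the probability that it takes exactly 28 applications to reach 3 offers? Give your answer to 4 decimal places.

0.0237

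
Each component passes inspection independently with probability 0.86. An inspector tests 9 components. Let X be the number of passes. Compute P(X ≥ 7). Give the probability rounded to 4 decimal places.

0.8798

X ~ Binomial(9, 0.86); P(X ≥ 7) = Σ C(9,k) p^k (1−p)^(9−k) over k:
  k=7: C(9,7)·0.86^7·0.14^2 = 0.245498
  k=8: C(9,8)·0.86^8·0.14^1 = 0.377015
  k=9: C(9,9)·0.86^9·0.14^0 = 0.257327
Total = 0.879840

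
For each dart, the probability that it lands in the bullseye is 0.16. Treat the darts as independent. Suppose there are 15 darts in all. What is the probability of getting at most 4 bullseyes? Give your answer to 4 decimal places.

0.9222

X ~ Binomial(15, 0.16); P(X ≤ 4) = Σ C(15,k) p^k (1−p)^(15−k) over k:
  k=0: C(15,0)·0.16^0·0.84^15 = 0.073146
  k=1: C(15,1)·0.16^1·0.84^14 = 0.208988
  k=2: C(15,2)·0.16^2·0.84^13 = 0.278651
  k=3: C(15,3)·0.16^3·0.84^12 = 0.229997
  k=4: C(15,4)·0.16^4·0.84^11 = 0.131427
Total = 0.922209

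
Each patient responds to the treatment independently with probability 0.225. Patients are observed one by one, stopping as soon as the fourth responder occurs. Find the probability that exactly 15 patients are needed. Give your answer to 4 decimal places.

0.0565

Y = trial on which the fourth success occurs; negative binomial, r=4, p=0.225.
P(Y=15) = C(14,3) · p^4 · (1−p)^11
= 364 · 0.0025629 · 0.060579 = 0.056513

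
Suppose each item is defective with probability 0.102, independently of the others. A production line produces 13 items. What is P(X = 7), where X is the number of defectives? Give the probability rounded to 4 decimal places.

X ~ Binomial(n=13, p=0.102).
P(X=7) = C(13,7) · p^7 · (1−p)^6
= 1716 · 1.1487e-07 · 0.52439 = 0.000103

0.0001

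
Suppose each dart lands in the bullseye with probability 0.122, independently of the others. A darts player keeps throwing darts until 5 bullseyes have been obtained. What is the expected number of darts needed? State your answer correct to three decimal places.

40.984

Y = total darts until the fifth success; negative binomial with r=5, p=0.122.
E[Y] = r / p = 5 / 0.122 = 40.98361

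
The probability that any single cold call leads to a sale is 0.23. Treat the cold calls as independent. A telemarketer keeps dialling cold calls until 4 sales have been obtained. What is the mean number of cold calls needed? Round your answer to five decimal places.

Y = total cold calls until the fourth success; negative binomial with r=4, p=0.23.
E[Y] = r / p = 4 / 0.23 = 17.3913043

17.39130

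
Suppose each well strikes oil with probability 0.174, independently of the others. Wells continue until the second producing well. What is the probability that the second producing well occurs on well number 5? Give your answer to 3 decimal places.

0.068

Y = trial on which the second success occurs; negative binomial, r=2, p=0.174.
P(Y=5) = C(4,1) · p^2 · (1−p)^3
= 4 · 0.030276 · 0.56356 = 0.06825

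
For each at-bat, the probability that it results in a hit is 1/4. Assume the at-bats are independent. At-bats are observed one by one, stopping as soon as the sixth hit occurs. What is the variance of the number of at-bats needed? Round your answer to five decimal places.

Y = total at-bats until the sixth success; negative binomial with r=6, p=0.25.
Var(Y) = r(1−p)/p² = 6·0.75 / 0.25² = 72.0000000

72.00000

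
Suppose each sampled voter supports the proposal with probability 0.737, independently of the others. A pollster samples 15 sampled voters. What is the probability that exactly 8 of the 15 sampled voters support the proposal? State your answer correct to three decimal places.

0.049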